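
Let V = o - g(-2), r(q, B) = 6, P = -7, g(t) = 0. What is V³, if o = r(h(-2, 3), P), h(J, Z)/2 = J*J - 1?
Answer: 216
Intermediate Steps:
h(J, Z) = -2 + 2*J² (h(J, Z) = 2*(J*J - 1) = 2*(J² - 1) = 2*(-1 + J²) = -2 + 2*J²)
o = 6
V = 6 (V = 6 - 1*0 = 6 + 0 = 6)
V³ = 6³ = 216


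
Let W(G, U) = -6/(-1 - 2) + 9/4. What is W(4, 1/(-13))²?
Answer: 289/16 ≈ 18.063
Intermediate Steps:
W(G, U) = 17/4 (W(G, U) = -6/(-3) + 9*(¼) = -6*(-⅓) + 9/4 = 2 + 9/4 = 17/4)
W(4, 1/(-13))² = (17/4)² = 289/16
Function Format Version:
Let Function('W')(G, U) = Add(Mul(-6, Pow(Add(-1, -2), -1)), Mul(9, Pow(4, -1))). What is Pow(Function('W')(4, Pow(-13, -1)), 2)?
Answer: Rational(289, 16) ≈ 18.063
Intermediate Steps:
Function('W')(G, U) = Rational(17, 4) (Function('W')(G, U) = Add(Mul(-6, Pow(-3, -1)), Mul(9, Rational(1, 4))) = Add(Mul(-6, Rational(-1, 3)), Rational(9, 4)) = Add(2, Rational(9, 4)) = Rational(17, 4))
Pow(Function('W')(4, Pow(-13, -1)), 2) = Pow(Rational(17, 4), 2) = Rational(289, 16)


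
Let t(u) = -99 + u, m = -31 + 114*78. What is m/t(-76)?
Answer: -8861/175 ≈ -50.634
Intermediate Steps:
m = 8861 (m = -31 + 8892 = 8861)
m/t(-76) = 8861/(-99 - 76) = 8861/(-175) = 8861*(-1/175) = -8861/175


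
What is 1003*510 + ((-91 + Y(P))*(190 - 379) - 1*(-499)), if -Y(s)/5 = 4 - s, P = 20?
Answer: 514108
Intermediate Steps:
Y(s) = -20 + 5*s (Y(s) = -5*(4 - s) = -20 + 5*s)
1003*510 + ((-91 + Y(P))*(190 - 379) - 1*(-499)) = 1003*510 + ((-91 + (-20 + 5*20))*(190 - 379) - 1*(-499)) = 511530 + ((-91 + (-20 + 100))*(-189) + 499) = 511530 + ((-91 + 80)*(-189) + 499) = 511530 + (-11*(-189) + 499) = 511530 + (2079 + 499) = 511530 + 2578 = 514108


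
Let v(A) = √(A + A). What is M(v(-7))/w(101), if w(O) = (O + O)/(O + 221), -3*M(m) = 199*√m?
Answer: -32039*(-14)^(¼)/303 ≈ -144.63 - 144.63*I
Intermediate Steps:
v(A) = √2*√A (v(A) = √(2*A) = √2*√A)
M(m) = -199*√m/3
w(O) = 2*O/(221 + O) (w(O) = (2*O)/(221 + O) = 2*O/(221 + O))
M(v(-7))/w(101) = (-199*(-7)^(¼)*2^(¼)/3)/((2*101/(221 + 101))) = (-199*2^(¼)*(7^(¼)*√I)/3)/((2*101/322)) = (-199*14^(¼)*√I/3)/((2*101*(1/322))) = (-199*14^(¼)*√I/3)/(101/161) = -199*14^(¼)*√I/3*(161/101) = -32039*14^(¼)*√I/303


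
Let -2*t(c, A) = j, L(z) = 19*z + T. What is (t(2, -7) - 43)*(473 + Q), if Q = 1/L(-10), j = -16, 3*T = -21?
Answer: -3261300/197 ≈ -16555.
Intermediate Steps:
T = -7 (T = (1/3)*(-21) = -7)
L(z) = -7 + 19*z (L(z) = 19*z - 7 = -7 + 19*z)
t(c, A) = 8 (t(c, A) = -1/2*(-16) = 8)
Q = -1/197 (Q = 1/(-7 + 19*(-10)) = 1/(-7 - 190) = 1/(-197) = -1/197 ≈ -0.0050761)
(t(2, -7) - 43)*(473 + Q) = (8 - 43)*(473 - 1/197) = -35*93180/197 = -3261300/197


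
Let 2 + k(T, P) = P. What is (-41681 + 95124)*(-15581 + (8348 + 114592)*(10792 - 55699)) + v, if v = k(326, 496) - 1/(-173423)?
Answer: -51168890631814934666/173423 ≈ -2.9505e+14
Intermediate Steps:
k(T, P) = -2 + P
v = 85670963/173423 (v = (-2 + 496) - 1/(-173423) = 494 - 1*(-1/173423) = 494 + 1/173423 = 85670963/173423 ≈ 494.00)
(-41681 + 95124)*(-15581 + (8348 + 114592)*(10792 - 55699)) + v = (-41681 + 95124)*(-15581 + (8348 + 114592)*(10792 - 55699)) + 85670963/173423 = 53443*(-15581 + 122940*(-44907)) + 85670963/173423 = 53443*(-15581 - 5520866580) + 85670963/173423 = 53443*(-5520882161) + 85670963/173423 = -295052505330323 + 85670963/173423 = -51168890631814934666/173423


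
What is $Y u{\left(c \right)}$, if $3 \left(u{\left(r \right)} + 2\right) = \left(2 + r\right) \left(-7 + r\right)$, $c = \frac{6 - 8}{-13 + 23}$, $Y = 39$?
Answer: $- \frac{6162}{25} \approx -246.48$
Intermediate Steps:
$c = - \frac{1}{5}$ ($c = - \frac{2}{10} = \left(-2\right) \frac{1}{10} = - \frac{1}{5} \approx -0.2$)
$u{\left(r \right)} = -2 + \frac{\left(-7 + r\right) \left(2 + r\right)}{3}$ ($u{\left(r \right)} = -2 + \frac{\left(2 + r\right) \left(-7 + r\right)}{3} = -2 + \frac{\left(-7 + r\right) \left(2 + r\right)}{3}$)
$Y u{\left(c \right)} = 39 \left(- \frac{20}{3} - - \frac{1}{3} + \frac{\left(- \frac{1}{5}\right)^{2}}{3}\right) = 39 \left(- \frac{20}{3} + \frac{1}{3} + \frac{1}{3} \cdot \frac{1}{25}\right) = 39 \left(- \frac{20}{3} + \frac{1}{3} + \frac{1}{75}\right) = 39 \left(- \frac{158}{25}\right) = - \frac{6162}{25}$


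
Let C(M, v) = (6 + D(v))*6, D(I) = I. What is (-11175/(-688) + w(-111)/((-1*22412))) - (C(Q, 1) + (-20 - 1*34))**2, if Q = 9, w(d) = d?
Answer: -492467799/3854864 ≈ -127.75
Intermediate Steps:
C(M, v) = 36 + 6*v (C(M, v) = (6 + v)*6 = 36 + 6*v)
(-11175/(-688) + w(-111)/((-1*22412))) - (C(Q, 1) + (-20 - 1*34))**2 = (-11175/(-688) - 111/((-1*22412))) - ((36 + 6*1) + (-20 - 1*34))**2 = (-11175*(-1/688) - 111/(-22412)) - ((36 + 6) + (-20 - 34))**2 = (11175/688 - 111*(-1/22412)) - (42 - 54)**2 = (11175/688 + 111/22412) - 1*(-12)**2 = 62632617/3854864 - 1*144 = 62632617/3854864 - 144 = -492467799/3854864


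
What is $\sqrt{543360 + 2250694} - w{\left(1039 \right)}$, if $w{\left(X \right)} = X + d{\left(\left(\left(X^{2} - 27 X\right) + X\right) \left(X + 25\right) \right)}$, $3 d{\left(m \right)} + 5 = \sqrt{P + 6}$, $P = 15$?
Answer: $- \frac{3112}{3} + \sqrt{2794054} - \frac{\sqrt{21}}{3} \approx 632.68$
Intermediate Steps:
$d{\left(m \right)} = - \frac{5}{3} + \frac{\sqrt{21}}{3}$ ($d{\left(m \right)} = - \frac{5}{3} + \frac{\sqrt{15 + 6}}{3} = - \frac{5}{3} + \frac{\sqrt{21}}{3}$)
$w{\left(X \right)} = - \frac{5}{3} + X + \frac{\sqrt{21}}{3}$ ($w{\left(X \right)} = X - \left(\frac{5}{3} - \frac{\sqrt{21}}{3}\right) = - \frac{5}{3} + X + \frac{\sqrt{21}}{3}$)
$\sqrt{543360 + 2250694} - w{\left(1039 \right)} = \sqrt{543360 + 2250694} - \left(- \frac{5}{3} + 1039 + \frac{\sqrt{21}}{3}\right) = \sqrt{2794054} - \left(\frac{3112}{3} + \frac{\sqrt{21}}{3}\right) = - \frac{3112}{3} + \sqrt{2794054} - \frac{\sqrt{21}}{3}$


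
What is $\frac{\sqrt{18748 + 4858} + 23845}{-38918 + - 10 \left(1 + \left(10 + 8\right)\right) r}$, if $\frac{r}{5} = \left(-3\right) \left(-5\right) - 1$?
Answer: $- \frac{23845}{52218} - \frac{\sqrt{23606}}{52218} \approx -0.45959$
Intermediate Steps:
$r = 70$ ($r = 5 \left(\left(-3\right) \left(-5\right) - 1\right) = 5 \left(15 - 1\right) = 5 \cdot 14 = 70$)
$\frac{\sqrt{18748 + 4858} + 23845}{-38918 + - 10 \left(1 + \left(10 + 8\right)\right) r} = \frac{\sqrt{18748 + 4858} + 23845}{-38918 + - 10 \left(1 + \left(10 + 8\right)\right) 70} = \frac{\sqrt{23606} + 23845}{-38918 + - 10 \left(1 + 18\right) 70} = \frac{23845 + \sqrt{23606}}{-38918 + \left(-10\right) 19 \cdot 70} = \frac{23845 + \sqrt{23606}}{-38918 - 13300} = \frac{23845 + \sqrt{23606}}{-52218} = \left(23845 + \sqrt{23606}\right) \left(- \frac{1}{52218}\right) = - \frac{23845}{52218} - \frac{\sqrt{23606}}{52218}$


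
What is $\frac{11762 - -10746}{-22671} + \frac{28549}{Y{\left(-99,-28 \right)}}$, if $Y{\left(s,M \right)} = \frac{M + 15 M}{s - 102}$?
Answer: $\frac{130084026595}{10156608} \approx 12808.0$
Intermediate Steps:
$Y{\left(s,M \right)} = \frac{16 M}{-102 + s}$
$\frac{11762 - -10746}{-22671} + \frac{28549}{Y{\left(-99,-28 \right)}} = \frac{11762 - -10746}{-22671} + \frac{28549}{16 \left(-28\right) \frac{1}{-102 - 99}} = \left(11762 + 10746\right) \left(- \frac{1}{22671}\right) + \frac{28549}{16 \left(-28\right) \frac{1}{-201}} = 22508 \left(- \frac{1}{22671}\right) + \frac{28549}{16 \left(-28\right) \left(- \frac{1}{201}\right)} = - \frac{22508}{22671} + \frac{28549}{\frac{448}{201}} = - \frac{22508}{22671} + 28549 \cdot \frac{201}{448} = - \frac{22508}{22671} + \frac{5738349}{448} = \frac{130084026595}{10156608}$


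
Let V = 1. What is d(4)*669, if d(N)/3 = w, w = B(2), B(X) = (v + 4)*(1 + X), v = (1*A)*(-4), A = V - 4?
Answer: 96336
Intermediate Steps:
A = -3 (A = 1 - 4 = -3)
v = 12 (v = (1*(-3))*(-4) = -3*(-4) = 12)
B(X) = 16 + 16*X (B(X) = (12 + 4)*(1 + X) = 16*(1 + X) = 16 + 16*X)
w = 48 (w = 16 + 16*2 = 16 + 32 = 48)
d(N) = 144 (d(N) = 3*48 = 144)
d(4)*669 = 144*669 = 96336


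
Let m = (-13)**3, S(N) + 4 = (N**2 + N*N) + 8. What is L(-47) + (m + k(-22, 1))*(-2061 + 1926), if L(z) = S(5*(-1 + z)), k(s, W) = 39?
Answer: 406534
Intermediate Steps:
S(N) = 4 + 2*N**2 (S(N) = -4 + ((N**2 + N*N) + 8) = -4 + ((N**2 + N**2) + 8) = -4 + (2*N**2 + 8) = -4 + (8 + 2*N**2) = 4 + 2*N**2)
L(z) = 4 + 2*(-5 + 5*z)**2 (L(z) = 4 + 2*(5*(-1 + z))**2 = 4 + 2*(-5 + 5*z)**2)
m = -2197
L(-47) + (m + k(-22, 1))*(-2061 + 1926) = (4 + 50*(-1 - 47)**2) + (-2197 + 39)*(-2061 + 1926) = (4 + 50*(-48)**2) - 2158*(-135) = (4 + 50*2304) + 291330 = (4 + 115200) + 291330 = 115204 + 291330 = 406534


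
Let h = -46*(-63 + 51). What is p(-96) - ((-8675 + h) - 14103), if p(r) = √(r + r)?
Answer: 22226 + 8*I*√3 ≈ 22226.0 + 13.856*I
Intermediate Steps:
p(r) = √2*√r (p(r) = √(2*r) = √2*√r)
h = 552 (h = -46*(-12) = 552)
p(-96) - ((-8675 + h) - 14103) = √2*√(-96) - ((-8675 + 552) - 14103) = √2*(4*I*√6) - (-8123 - 14103) = 8*I*√3 - 1*(-22226) = 8*I*√3 + 22226 = 22226 + 8*I*√3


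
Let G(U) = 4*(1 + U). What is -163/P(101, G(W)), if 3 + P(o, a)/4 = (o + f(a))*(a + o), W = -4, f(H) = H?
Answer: -163/31672 ≈ -0.0051465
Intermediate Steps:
G(U) = 4 + 4*U
P(o, a) = -12 + 4*(a + o)**2 (P(o, a) = -12 + 4*((o + a)*(a + o)) = -12 + 4*((a + o)*(a + o)) = -12 + 4*(a + o)**2)
-163/P(101, G(W)) = -163/(-12 + 4*(4 + 4*(-4))**2 + 4*101**2 + 8*(4 + 4*(-4))*101) = -163/(-12 + 4*(4 - 16)**2 + 4*10201 + 8*(4 - 16)*101) = -163/(-12 + 4*(-12)**2 + 40804 + 8*(-12)*101) = -163/(-12 + 4*144 + 40804 - 9696) = -163/(-12 + 576 + 40804 - 9696) = -163/31672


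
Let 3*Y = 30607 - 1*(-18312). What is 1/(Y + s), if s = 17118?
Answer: 3/100273 ≈ 2.9918e-5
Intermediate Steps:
Y = 48919/3 (Y = (30607 - 1*(-18312))/3 = (30607 + 18312)/3 = (⅓)*48919 = 48919/3 ≈ 16306.)
1/(Y + s) = 1/(48919/3 + 17118) = 1/(100273/3) = 3/100273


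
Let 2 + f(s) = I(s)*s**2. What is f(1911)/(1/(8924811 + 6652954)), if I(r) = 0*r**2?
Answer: -31155530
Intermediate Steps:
I(r) = 0
f(s) = -2 (f(s) = -2 + 0*s**2 = -2 + 0 = -2)
f(1911)/(1/(8924811 + 6652954)) = -2/(1/(8924811 + 6652954)) = -2/(1/15577765) = -2/1/15577765 = -2*15577765 = -31155530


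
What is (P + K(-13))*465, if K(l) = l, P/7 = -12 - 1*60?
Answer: -240405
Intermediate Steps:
P = -504 (P = 7*(-12 - 1*60) = 7*(-12 - 60) = 7*(-72) = -504)
(P + K(-13))*465 = (-504 - 13)*465 = -517*465 = -240405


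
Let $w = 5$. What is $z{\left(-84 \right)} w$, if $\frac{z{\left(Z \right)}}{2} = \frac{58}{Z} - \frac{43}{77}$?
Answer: $- \frac{2885}{231} \approx -12.489$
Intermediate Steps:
$z{\left(Z \right)} = - \frac{86}{77} + \frac{116}{Z}$ ($z{\left(Z \right)} = 2 \left(\frac{58}{Z} - \frac{43}{77}\right) = 2 \left(- \frac{43}{77} + \frac{58}{Z}\right) = - \frac{86}{77} + \frac{116}{Z}$)
$z{\left(-84 \right)} w = \left(- \frac{86}{77} + \frac{116}{-84}\right) 5 = \left(- \frac{86}{77} + 116 \left(- \frac{1}{84}\right)\right) 5 = \left(- \frac{86}{77} - \frac{29}{21}\right) 5 = \left(- \frac{577}{231}\right) 5 = - \frac{2885}{231}$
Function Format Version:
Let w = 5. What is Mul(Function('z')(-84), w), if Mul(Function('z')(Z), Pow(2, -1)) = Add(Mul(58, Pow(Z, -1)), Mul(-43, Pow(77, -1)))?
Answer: Rational(-2885, 231) ≈ -12.489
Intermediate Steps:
Function('z')(Z) = Add(Rational(-86, 77), Mul(116, Pow(Z, -1))) (Function('z')(Z) = Mul(2, Add(Mul(58, Pow(Z, -1)), Mul(-43, Pow(77, -1)))) = Mul(2, Add(Mul(58, Pow(Z, -1)), Mul(-43, Rational(1, 77)))) = Mul(2, Add(Mul(58, Pow(Z, -1)), Rational(-43, 77))) = Mul(2, Add(Rational(-43, 77), Mul(58, Pow(Z, -1)))) = Add(Rational(-86, 77), Mul(116, Pow(Z, -1))))
Mul(Function('z')(-84), w) = Mul(Add(Rational(-86, 77), Mul(116, Pow(-84, -1))), 5) = Mul(Add(Rational(-86, 77), Mul(116, Rational(-1, 84))), 5) = Mul(Add(Rational(-86, 77), Rational(-29, 21)), 5) = Mul(Rational(-577, 231), 5) = Rational(-2885, 231)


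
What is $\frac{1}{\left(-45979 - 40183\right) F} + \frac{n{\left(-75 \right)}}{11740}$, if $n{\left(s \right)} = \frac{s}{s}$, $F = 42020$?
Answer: $\frac{36205155}{425049897976} \approx 8.5179 \cdot 10^{-5}$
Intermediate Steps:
$n{\left(s \right)} = 1$
$\frac{1}{\left(-45979 - 40183\right) F} + \frac{n{\left(-75 \right)}}{11740} = \frac{1}{\left(-45979 - 40183\right) 42020} + 1 \cdot \frac{1}{11740} = \frac{1}{-86162} \cdot \frac{1}{42020} + 1 \cdot \frac{1}{11740} = \left(- \frac{1}{86162}\right) \frac{1}{42020} + \frac{1}{11740} = - \frac{1}{3620527240} + \frac{1}{11740} = \frac{36205155}{425049897976}$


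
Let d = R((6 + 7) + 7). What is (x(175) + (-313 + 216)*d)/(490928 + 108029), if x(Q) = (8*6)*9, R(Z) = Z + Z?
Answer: -3448/598957 ≈ -0.0057567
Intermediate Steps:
R(Z) = 2*Z
d = 40 (d = 2*((6 + 7) + 7) = 2*(13 + 7) = 2*20 = 40)
x(Q) = 432 (x(Q) = 48*9 = 432)
(x(175) + (-313 + 216)*d)/(490928 + 108029) = (432 + (-313 + 216)*40)/(490928 + 108029) = (432 - 97*40)/598957 = (432 - 3880)*(1/598957) = -3448*1/598957 = -3448/598957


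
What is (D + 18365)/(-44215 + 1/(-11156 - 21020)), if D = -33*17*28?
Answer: -85491632/1422661841 ≈ -0.060093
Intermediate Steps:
D = -15708 (D = -561*28 = -15708)
(D + 18365)/(-44215 + 1/(-11156 - 21020)) = (-15708 + 18365)/(-44215 + 1/(-11156 - 21020)) = 2657/(-44215 + 1/(-32176)) = 2657/(-44215 - 1/32176) = 2657/(-1422661841/32176) = 2657*(-32176/1422661841) = -85491632/1422661841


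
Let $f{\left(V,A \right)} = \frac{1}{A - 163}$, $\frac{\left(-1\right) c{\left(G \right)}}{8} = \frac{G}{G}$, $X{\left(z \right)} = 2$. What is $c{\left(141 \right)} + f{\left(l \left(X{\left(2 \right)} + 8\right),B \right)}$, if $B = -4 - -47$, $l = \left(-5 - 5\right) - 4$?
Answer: $- \frac{961}{120} \approx -8.0083$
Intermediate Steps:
$c{\left(G \right)} = -8$ ($c{\left(G \right)} = - 8 \frac{G}{G} = \left(-8\right) 1 = -8$)
$l = -14$ ($l = -10 - 4 = -14$)
$B = 43$ ($B = -4 + 47 = 43$)
$f{\left(V,A \right)} = \frac{1}{-163 + A}$
$c{\left(141 \right)} + f{\left(l \left(X{\left(2 \right)} + 8\right),B \right)} = -8 + \frac{1}{-163 + 43} = -8 + \frac{1}{-120} = -8 - \frac{1}{120} = - \frac{961}{120}$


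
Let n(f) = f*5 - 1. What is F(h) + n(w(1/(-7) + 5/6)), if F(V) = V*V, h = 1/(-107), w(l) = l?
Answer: 1179289/480858 ≈ 2.4525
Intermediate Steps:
h = -1/107 ≈ -0.0093458
F(V) = V²
n(f) = -1 + 5*f (n(f) = 5*f - 1 = -1 + 5*f)
F(h) + n(w(1/(-7) + 5/6)) = (-1/107)² + (-1 + 5*(1/(-7) + 5/6)) = 1/11449 + (-1 + 5*(1*(-⅐) + 5*(⅙))) = 1/11449 + (-1 + 5*(-⅐ + ⅚)) = 1/11449 + (-1 + 5*(29/42)) = 1/11449 + (-1 + 145/42) = 1/11449 + 103/42 = 1179289/480858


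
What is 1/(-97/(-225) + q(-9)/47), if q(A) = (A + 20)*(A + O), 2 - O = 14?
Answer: -10575/47416 ≈ -0.22303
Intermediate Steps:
O = -12 (O = 2 - 1*14 = 2 - 14 = -12)
q(A) = (-12 + A)*(20 + A) (q(A) = (A + 20)*(A - 12) = (20 + A)*(-12 + A) = (-12 + A)*(20 + A))
1/(-97/(-225) + q(-9)/47) = 1/(-97/(-225) + (-240 + (-9)**2 + 8*(-9))/47) = 1/(-97*(-1/225) + (-240 + 81 - 72)*(1/47)) = 1/(97/225 - 231*1/47) = 1/(97/225 - 231/47) = 1/(-47416/10575) = -10575/47416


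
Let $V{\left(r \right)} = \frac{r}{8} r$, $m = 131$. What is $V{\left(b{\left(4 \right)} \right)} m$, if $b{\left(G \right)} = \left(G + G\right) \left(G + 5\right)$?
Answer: $84888$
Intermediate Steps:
$b{\left(G \right)} = 2 G \left(5 + G\right)$
$V{\left(r \right)} = \frac{r^{2}}{8}$ ($V{\left(r \right)} = r \frac{1}{8} r = \frac{r}{8} r = \frac{r^{2}}{8}$)
$V{\left(b{\left(4 \right)} \right)} m = \frac{\left(2 \cdot 4 \left(5 + 4\right)\right)^{2}}{8} \cdot 131 = \frac{\left(2 \cdot 4 \cdot 9\right)^{2}}{8} \cdot 131 = \frac{72^{2}}{8} \cdot 131 = \frac{1}{8} \cdot 5184 \cdot 131 = 648 \cdot 131 = 84888$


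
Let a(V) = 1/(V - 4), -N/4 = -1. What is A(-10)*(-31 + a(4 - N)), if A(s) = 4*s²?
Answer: -12500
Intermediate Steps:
N = 4 (N = -4*(-1) = 4)
a(V) = 1/(-4 + V)
A(-10)*(-31 + a(4 - N)) = (4*(-10)²)*(-31 + 1/(-4 + (4 - 1*4))) = (4*100)*(-31 + 1/(-4 + (4 - 4))) = 400*(-31 + 1/(-4 + 0)) = 400*(-31 + 1/(-4)) = 400*(-31 - ¼) = 400*(-125/4) = -12500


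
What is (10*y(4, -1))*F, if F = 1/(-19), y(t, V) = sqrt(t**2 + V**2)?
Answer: -10*sqrt(17)/19 ≈ -2.1701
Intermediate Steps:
y(t, V) = sqrt(V**2 + t**2)
F = -1/19 (F = 1*(-1/19) = -1/19 ≈ -0.052632)
(10*y(4, -1))*F = (10*sqrt((-1)**2 + 4**2))*(-1/19) = (10*sqrt(1 + 16))*(-1/19) = (10*sqrt(17))*(-1/19) = -10*sqrt(17)/19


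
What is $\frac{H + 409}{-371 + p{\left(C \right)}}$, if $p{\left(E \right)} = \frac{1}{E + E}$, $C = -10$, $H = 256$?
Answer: $- \frac{13300}{7421} \approx -1.7922$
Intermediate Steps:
$p{\left(E \right)} = \frac{1}{2 E}$
$\frac{H + 409}{-371 + p{\left(C \right)}} = \frac{256 + 409}{-371 + \frac{1}{2 \left(-10\right)}} = \frac{665}{-371 + \frac{1}{2} \left(- \frac{1}{10}\right)} = \frac{665}{-371 - \frac{1}{20}} = \frac{665}{- \frac{7421}{20}} = 665 \left(- \frac{20}{7421}\right) = - \frac{13300}{7421}$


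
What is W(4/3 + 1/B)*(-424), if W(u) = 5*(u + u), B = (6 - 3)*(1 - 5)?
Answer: -5300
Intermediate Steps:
B = -12 (B = 3*(-4) = -12)
W(u) = 10*u (W(u) = 5*(2*u) = 10*u)
W(4/3 + 1/B)*(-424) = (10*(4/3 + 1/(-12)))*(-424) = (10*(4*(1/3) + 1*(-1/12)))*(-424) = (10*(4/3 - 1/12))*(-424) = (10*(5/4))*(-424) = (25/2)*(-424) = -5300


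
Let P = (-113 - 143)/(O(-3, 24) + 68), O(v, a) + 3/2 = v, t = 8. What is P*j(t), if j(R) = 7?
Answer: -3584/127 ≈ -28.220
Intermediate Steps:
O(v, a) = -3/2 + v
P = -512/127 (P = (-113 - 143)/((-3/2 - 3) + 68) = -256/(-9/2 + 68) = -256/127/2 = -256*2/127 = -512/127 ≈ -4.0315)
P*j(t) = -512/127*7 = -3584/127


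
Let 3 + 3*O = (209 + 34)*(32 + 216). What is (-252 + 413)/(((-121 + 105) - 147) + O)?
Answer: 161/19924 ≈ 0.0080807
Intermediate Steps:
O = 20087 (O = -1 + ((209 + 34)*(32 + 216))/3 = -1 + (243*248)/3 = -1 + (⅓)*60264 = -1 + 20088 = 20087)
(-252 + 413)/(((-121 + 105) - 147) + O) = (-252 + 413)/(((-121 + 105) - 147) + 20087) = 161/((-16 - 147) + 20087) = 161/(-163 + 20087) = 161/19924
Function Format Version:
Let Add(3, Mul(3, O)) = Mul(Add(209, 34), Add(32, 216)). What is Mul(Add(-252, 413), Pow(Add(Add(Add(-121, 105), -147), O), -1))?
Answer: Rational(161, 19924) ≈ 0.0080807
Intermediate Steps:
O = 20087 (O = Add(-1, Mul(Rational(1, 3), Mul(Add(209, 34), Add(32, 216)))) = Add(-1, Mul(Rational(1, 3), Mul(243, 248))) = Add(-1, Mul(Rational(1, 3), 60264)) = Add(-1, 20088) = 20087)
Mul(Add(-252, 413), Pow(Add(Add(Add(-121, 105), -147), O), -1)) = Mul(Add(-252, 413), Pow(Add(Add(Add(-121, 105), -147), 20087), -1)) = Mul(161, Pow(Add(Add(-16, -147), 20087), -1)) = Mul(161, Pow(Add(-163, 20087), -1)) = Mul(161, Pow(19924, -1)) = Mul(161, Rational(1, 19924)) = Rational(161, 19924)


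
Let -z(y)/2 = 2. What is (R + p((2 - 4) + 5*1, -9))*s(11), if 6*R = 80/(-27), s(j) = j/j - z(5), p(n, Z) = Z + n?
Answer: -2630/81 ≈ -32.469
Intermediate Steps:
z(y) = -4 (z(y) = -2*2 = -4)
s(j) = 5 (s(j) = j/j - 1*(-4) = 1 + 4 = 5)
R = -40/81 (R = (80/(-27))/6 = (80*(-1/27))/6 = (1/6)*(-80/27) = -40/81 ≈ -0.49383)
(R + p((2 - 4) + 5*1, -9))*s(11) = (-40/81 + (-9 + ((2 - 4) + 5*1)))*5 = (-40/81 + (-9 + (-2 + 5)))*5 = (-40/81 + (-9 + 3))*5 = (-40/81 - 6)*5 = -526/81*5 = -2630/81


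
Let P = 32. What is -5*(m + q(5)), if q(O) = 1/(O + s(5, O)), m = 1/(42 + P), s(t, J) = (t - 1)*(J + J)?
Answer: -119/666 ≈ -0.17868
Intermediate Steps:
s(t, J) = 2*J*(-1 + t) (s(t, J) = (-1 + t)*(2*J) = 2*J*(-1 + t))
m = 1/74 (m = 1/(42 + 32) = 1/74 ≈ 0.013514)
q(O) = 1/(9*O) (q(O) = 1/(O + 2*O*(-1 + 5)) = 1/(O + 2*O*4) = 1/(O + 8*O) = 1/(9*O))
-5*(m + q(5)) = -5*(1/74 + (⅑)/5) = -5*(1/74 + (⅑)*(⅕)) = -5*(1/74 + 1/45) = -5*119/3330 = -119/666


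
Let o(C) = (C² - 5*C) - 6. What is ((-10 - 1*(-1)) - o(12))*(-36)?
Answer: 3132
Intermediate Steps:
o(C) = -6 + C² - 5*C
((-10 - 1*(-1)) - o(12))*(-36) = ((-10 - 1*(-1)) - (-6 + 12² - 5*12))*(-36) = ((-10 + 1) - (-6 + 144 - 60))*(-36) = (-9 - 1*78)*(-36) = (-9 - 78)*(-36) = -87*(-36) = 3132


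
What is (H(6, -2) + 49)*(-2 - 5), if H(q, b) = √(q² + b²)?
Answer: -343 - 14*√10 ≈ -387.27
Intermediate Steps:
H(q, b) = √(b² + q²)
(H(6, -2) + 49)*(-2 - 5) = (√((-2)² + 6²) + 49)*(-2 - 5) = (√(4 + 36) + 49)*(-7) = (√40 + 49)*(-7) = (2*√10 + 49)*(-7) = (49 + 2*√10)*(-7) = -343 - 14*√10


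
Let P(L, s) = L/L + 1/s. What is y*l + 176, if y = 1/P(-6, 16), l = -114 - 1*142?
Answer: -1104/17 ≈ -64.941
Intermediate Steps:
P(L, s) = 1 + 1/s
l = -256 (l = -114 - 142 = -256)
y = 16/17 (y = 1/((1 + 16)/16) = 1/((1/16)*17) = 1/(17/16) = 16/17 ≈ 0.94118)
y*l + 176 = (16/17)*(-256) + 176 = -4096/17 + 176 = -1104/17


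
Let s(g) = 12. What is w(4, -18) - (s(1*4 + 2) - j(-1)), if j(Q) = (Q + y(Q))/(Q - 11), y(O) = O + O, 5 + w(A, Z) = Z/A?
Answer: -85/4 ≈ -21.250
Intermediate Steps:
w(A, Z) = -5 + Z/A
y(O) = 2*O
j(Q) = 3*Q/(-11 + Q) (j(Q) = (Q + 2*Q)/(Q - 11) = (3*Q)/(-11 + Q) = 3*Q/(-11 + Q))
w(4, -18) - (s(1*4 + 2) - j(-1)) = (-5 - 18/4) - (12 - 3*(-1)/(-11 - 1)) = (-5 - 18*1/4) - (12 - 3*(-1)/(-12)) = (-5 - 9/2) - (12 - 3*(-1)*(-1)/12) = -19/2 - (12 - 1*1/4) = -19/2 - (12 - 1/4) = -19/2 - 1*47/4 = -19/2 - 47/4 = -85/4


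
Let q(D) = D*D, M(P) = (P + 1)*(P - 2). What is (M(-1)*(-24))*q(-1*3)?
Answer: 0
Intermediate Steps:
M(P) = (1 + P)*(-2 + P)
q(D) = D²
(M(-1)*(-24))*q(-1*3) = ((-2 + (-1)² - 1*(-1))*(-24))*(-1*3)² = ((-2 + 1 + 1)*(-24))*(-3)² = (0*(-24))*9 = 0*9 = 0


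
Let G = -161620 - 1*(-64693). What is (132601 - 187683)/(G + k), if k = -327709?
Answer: 27541/212318 ≈ 0.12972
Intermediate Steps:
G = -96927 (G = -161620 + 64693 = -96927)
(132601 - 187683)/(G + k) = (132601 - 187683)/(-96927 - 327709) = -55082/(-424636) = -55082*(-1/424636) = 27541/212318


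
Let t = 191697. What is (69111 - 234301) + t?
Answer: 26507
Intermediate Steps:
(69111 - 234301) + t = (69111 - 234301) + 191697 = -165190 + 191697 = 26507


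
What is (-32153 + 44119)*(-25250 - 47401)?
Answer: -869341866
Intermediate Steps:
(-32153 + 44119)*(-25250 - 47401) = 11966*(-72651) = -869341866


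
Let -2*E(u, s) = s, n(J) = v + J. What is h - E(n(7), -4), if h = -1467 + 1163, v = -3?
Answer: -306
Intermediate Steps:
n(J) = -3 + J
E(u, s) = -s/2
h = -304
h - E(n(7), -4) = -304 - (-1)*(-4)/2 = -304 - 1*2 = -304 - 2 = -306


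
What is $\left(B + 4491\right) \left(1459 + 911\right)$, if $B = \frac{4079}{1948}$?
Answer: $\frac{10371768195}{974} \approx 1.0649 \cdot 10^{7}$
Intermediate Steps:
$B = \frac{4079}{1948}$ ($B = 4079 \cdot \frac{1}{1948} = \frac{4079}{1948} \approx 2.0939$)
$\left(B + 4491\right) \left(1459 + 911\right) = \left(\frac{4079}{1948} + 4491\right) \left(1459 + 911\right) = \frac{8752547}{1948} \cdot 2370 = \frac{10371768195}{974}$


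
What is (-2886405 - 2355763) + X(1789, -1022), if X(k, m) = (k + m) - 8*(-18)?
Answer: -5241257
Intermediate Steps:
X(k, m) = 144 + k + m (X(k, m) = (k + m) + 144 = 144 + k + m)
(-2886405 - 2355763) + X(1789, -1022) = (-2886405 - 2355763) + (144 + 1789 - 1022) = -5242168 + 911 = -5241257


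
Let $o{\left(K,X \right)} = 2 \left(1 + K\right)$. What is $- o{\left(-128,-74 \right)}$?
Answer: $254$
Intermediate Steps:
$o{\left(K,X \right)} = 2 + 2 K$
$- o{\left(-128,-74 \right)} = - (2 + 2 \left(-128\right)) = - (2 - 256) = \left(-1\right) \left(-254\right) = 254$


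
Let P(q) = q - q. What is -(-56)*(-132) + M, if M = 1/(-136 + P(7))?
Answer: -1005313/136 ≈ -7392.0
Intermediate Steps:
P(q) = 0
M = -1/136 (M = 1/(-136 + 0) = 1/(-136) = -1/136 ≈ -0.0073529)
-(-56)*(-132) + M = -(-56)*(-132) - 1/136 = -56*132 - 1/136 = -7392 - 1/136 = -1005313/136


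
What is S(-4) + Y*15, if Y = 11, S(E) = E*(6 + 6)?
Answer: 117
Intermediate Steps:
S(E) = 12*E (S(E) = E*12 = 12*E)
S(-4) + Y*15 = 12*(-4) + 11*15 = -48 + 165 = 117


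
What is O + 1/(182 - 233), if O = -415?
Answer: -21166/51 ≈ -415.02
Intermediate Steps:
O + 1/(182 - 233) = -415 + 1/(182 - 233) = -415 + 1/(-51) = -415 - 1/51 = -21166/51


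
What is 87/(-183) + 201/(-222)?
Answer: -6233/4514 ≈ -1.3808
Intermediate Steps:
87/(-183) + 201/(-222) = 87*(-1/183) + 201*(-1/222) = -29/61 - 67/74 = -6233/4514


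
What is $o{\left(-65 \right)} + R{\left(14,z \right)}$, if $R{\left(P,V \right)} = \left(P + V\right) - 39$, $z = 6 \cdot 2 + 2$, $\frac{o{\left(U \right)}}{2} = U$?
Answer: $-141$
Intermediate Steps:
$o{\left(U \right)} = 2 U$
$z = 14$ ($z = 12 + 2 = 14$)
$R{\left(P,V \right)} = -39 + P + V$
$o{\left(-65 \right)} + R{\left(14,z \right)} = 2 \left(-65\right) + \left(-39 + 14 + 14\right) = -130 - 11 = -141$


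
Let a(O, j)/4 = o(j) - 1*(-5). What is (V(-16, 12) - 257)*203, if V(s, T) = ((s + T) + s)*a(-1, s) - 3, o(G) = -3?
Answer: -85260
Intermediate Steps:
a(O, j) = 8 (a(O, j) = 4*(-3 - 1*(-5)) = 4*(-3 + 5) = 4*2 = 8)
V(s, T) = -3 + 8*T + 16*s (V(s, T) = ((s + T) + s)*8 - 3 = ((T + s) + s)*8 - 3 = (T + 2*s)*8 - 3 = (8*T + 16*s) - 3 = -3 + 8*T + 16*s)
(V(-16, 12) - 257)*203 = ((-3 + 8*12 + 16*(-16)) - 257)*203 = ((-3 + 96 - 256) - 257)*203 = (-163 - 257)*203 = -420*203 = -85260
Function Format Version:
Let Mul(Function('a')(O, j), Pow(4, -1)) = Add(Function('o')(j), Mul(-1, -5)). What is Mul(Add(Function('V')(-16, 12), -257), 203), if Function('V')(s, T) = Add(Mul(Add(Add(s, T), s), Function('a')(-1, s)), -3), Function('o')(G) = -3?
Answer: -85260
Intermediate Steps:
Function('a')(O, j) = 8 (Function('a')(O, j) = Mul(4, Add(-3, Mul(-1, -5))) = Mul(4, Add(-3, 5)) = Mul(4, 2) = 8)
Function('V')(s, T) = Add(-3, Mul(8, T), Mul(16, s)) (Function('V')(s, T) = Add(Mul(Add(Add(s, T), s), 8), -3) = Add(Mul(Add(Add(T, s), s), 8), -3) = Add(Mul(Add(T, Mul(2, s)), 8), -3) = Add(Add(Mul(8, T), Mul(16, s)), -3) = Add(-3, Mul(8, T), Mul(16, s)))
Mul(Add(Function('V')(-16, 12), -257), 203) = Mul(Add(Add(-3, Mul(8, 12), Mul(16, -16)), -257), 203) = Mul(Add(Add(-3, 96, -256), -257), 203) = Mul(Add(-163, -257), 203) = Mul(-420, 203) = -85260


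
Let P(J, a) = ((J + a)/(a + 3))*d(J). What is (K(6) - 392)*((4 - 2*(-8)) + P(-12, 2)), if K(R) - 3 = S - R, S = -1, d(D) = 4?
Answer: -4752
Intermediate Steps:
P(J, a) = 4*(J + a)/(3 + a) (P(J, a) = ((J + a)/(a + 3))*4 = ((J + a)/(3 + a))*4 = 4*(J + a)/(3 + a))
K(R) = 2 - R (K(R) = 3 + (-1 - R) = 2 - R)
(K(6) - 392)*((4 - 2*(-8)) + P(-12, 2)) = ((2 - 1*6) - 392)*((4 - 2*(-8)) + 4*(-12 + 2)/(3 + 2)) = ((2 - 6) - 392)*((4 + 16) + 4*(-10)/5) = (-4 - 392)*(20 + 4*(⅕)*(-10)) = -396*(20 - 8) = -396*12 = -4752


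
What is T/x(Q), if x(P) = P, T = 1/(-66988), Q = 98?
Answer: -1/6564824 ≈ -1.5233e-7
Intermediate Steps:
T = -1/66988 ≈ -1.4928e-5
T/x(Q) = -1/66988/98 = -1/66988*1/98 = -1/6564824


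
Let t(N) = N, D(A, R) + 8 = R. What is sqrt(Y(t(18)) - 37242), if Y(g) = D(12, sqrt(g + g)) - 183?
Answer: I*sqrt(37427) ≈ 193.46*I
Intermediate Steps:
D(A, R) = -8 + R
Y(g) = -191 + sqrt(2)*sqrt(g) (Y(g) = (-8 + sqrt(g + g)) - 183 = (-8 + sqrt(2*g)) - 183 = (-8 + sqrt(2)*sqrt(g)) - 183 = -191 + sqrt(2)*sqrt(g))
sqrt(Y(t(18)) - 37242) = sqrt((-191 + sqrt(2)*sqrt(18)) - 37242) = sqrt((-191 + sqrt(2)*(3*sqrt(2))) - 37242) = sqrt((-191 + 6) - 37242) = sqrt(-185 - 37242) = sqrt(-37427) = I*sqrt(37427)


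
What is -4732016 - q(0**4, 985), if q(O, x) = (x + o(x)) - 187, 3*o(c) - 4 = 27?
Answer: -14198473/3 ≈ -4.7328e+6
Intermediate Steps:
o(c) = 31/3 (o(c) = 4/3 + (1/3)*27 = 4/3 + 9 = 31/3)
q(O, x) = -530/3 + x (q(O, x) = (x + 31/3) - 187 = (31/3 + x) - 187 = -530/3 + x)
-4732016 - q(0**4, 985) = -4732016 - (-530/3 + 985) = -4732016 - 1*2425/3 = -4732016 - 2425/3 = -14198473/3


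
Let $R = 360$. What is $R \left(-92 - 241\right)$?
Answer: $-119880$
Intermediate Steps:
$R \left(-92 - 241\right) = 360 \left(-92 - 241\right) = 360 \left(-333\right) = -119880$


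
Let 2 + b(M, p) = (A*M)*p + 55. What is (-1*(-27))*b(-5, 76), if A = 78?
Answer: -798849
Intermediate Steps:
b(M, p) = 53 + 78*M*p (b(M, p) = -2 + ((78*M)*p + 55) = -2 + (78*M*p + 55) = -2 + (55 + 78*M*p) = 53 + 78*M*p)
(-1*(-27))*b(-5, 76) = (-1*(-27))*(53 + 78*(-5)*76) = 27*(53 - 29640) = 27*(-29587) = -798849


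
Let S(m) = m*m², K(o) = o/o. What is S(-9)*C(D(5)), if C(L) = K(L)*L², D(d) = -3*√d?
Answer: -32805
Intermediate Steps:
K(o) = 1
C(L) = L² (C(L) = 1*L² = L²)
S(m) = m³
S(-9)*C(D(5)) = (-9)³*(-3*√5)² = -729*45 = -32805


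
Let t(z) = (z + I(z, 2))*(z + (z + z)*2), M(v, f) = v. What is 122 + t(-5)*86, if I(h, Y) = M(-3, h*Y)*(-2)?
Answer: -2028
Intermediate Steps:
I(h, Y) = 6 (I(h, Y) = -3*(-2) = 6)
t(z) = 5*z*(6 + z) (t(z) = (z + 6)*(z + (z + z)*2) = (6 + z)*(z + (2*z)*2) = (6 + z)*(z + 4*z) = (6 + z)*(5*z) = 5*z*(6 + z))
122 + t(-5)*86 = 122 + (5*(-5)*(6 - 5))*86 = 122 + (5*(-5)*1)*86 = 122 - 25*86 = 122 - 2150 = -2028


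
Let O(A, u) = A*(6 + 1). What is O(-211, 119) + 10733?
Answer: 9256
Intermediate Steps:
O(A, u) = 7*A (O(A, u) = A*7 = 7*A)
O(-211, 119) + 10733 = 7*(-211) + 10733 = -1477 + 10733 = 9256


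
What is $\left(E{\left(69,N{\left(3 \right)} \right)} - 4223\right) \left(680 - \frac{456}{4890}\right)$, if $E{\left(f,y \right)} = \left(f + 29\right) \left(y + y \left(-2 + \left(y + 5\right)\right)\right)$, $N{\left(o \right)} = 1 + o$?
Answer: $- \frac{602332788}{815} \approx -7.3906 \cdot 10^{5}$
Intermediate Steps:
$E{\left(f,y \right)} = \left(29 + f\right) \left(y + y \left(3 + y\right)\right)$ ($E{\left(f,y \right)} = \left(29 + f\right) \left(y + y \left(-2 + \left(5 + y\right)\right)\right) = \left(29 + f\right) \left(y + y \left(3 + y\right)\right)$)
$\left(E{\left(69,N{\left(3 \right)} \right)} - 4223\right) \left(680 - \frac{456}{4890}\right) = \left(\left(1 + 3\right) \left(116 + 4 \cdot 69 + 29 \left(1 + 3\right) + 69 \left(1 + 3\right)\right) - 4223\right) \left(680 - \frac{456}{4890}\right) = \left(4 \left(116 + 276 + 29 \cdot 4 + 69 \cdot 4\right) - 4223\right) \left(680 - \frac{76}{815}\right) = \left(4 \left(116 + 276 + 116 + 276\right) - 4223\right) \left(680 - \frac{76}{815}\right) = \left(4 \cdot 784 - 4223\right) \frac{554124}{815} = \left(3136 - 4223\right) \frac{554124}{815} = \left(-1087\right) \frac{554124}{815} = - \frac{602332788}{815}$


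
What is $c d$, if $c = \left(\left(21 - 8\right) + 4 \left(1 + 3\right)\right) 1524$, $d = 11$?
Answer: $486156$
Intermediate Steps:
$c = 44196$ ($c = \left(13 + 4 \cdot 4\right) 1524 = \left(13 + 16\right) 1524 = 29 \cdot 1524 = 44196$)
$c d = 44196 \cdot 11 = 486156$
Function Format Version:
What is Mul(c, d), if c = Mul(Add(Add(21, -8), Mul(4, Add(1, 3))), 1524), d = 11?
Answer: 486156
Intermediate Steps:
c = 44196 (c = Mul(Add(13, Mul(4, 4)), 1524) = Mul(Add(13, 16), 1524) = Mul(29, 1524) = 44196)
Mul(c, d) = Mul(44196, 11) = 486156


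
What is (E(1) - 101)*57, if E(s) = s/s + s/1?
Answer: -5643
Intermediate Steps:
E(s) = 1 + s (E(s) = 1 + s*1 = 1 + s)
(E(1) - 101)*57 = ((1 + 1) - 101)*57 = (2 - 101)*57 = -99*57 = -5643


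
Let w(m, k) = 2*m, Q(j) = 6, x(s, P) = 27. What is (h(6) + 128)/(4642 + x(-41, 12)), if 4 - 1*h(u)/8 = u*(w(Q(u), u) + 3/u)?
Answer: -440/4669 ≈ -0.094239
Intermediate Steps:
h(u) = 32 - 8*u*(12 + 3/u) (h(u) = 32 - 8*u*(2*6 + 3/u) = 32 - 8*u*(12 + 3/u))
(h(6) + 128)/(4642 + x(-41, 12)) = ((8 - 96*6) + 128)/(4642 + 27) = ((8 - 576) + 128)/4669 = (-568 + 128)*(1/4669) = -440*1/4669 = -440/4669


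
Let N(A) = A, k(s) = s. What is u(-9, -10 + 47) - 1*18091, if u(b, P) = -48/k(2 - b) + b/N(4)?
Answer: -796295/44 ≈ -18098.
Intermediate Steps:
u(b, P) = -48/(2 - b) + b/4
u(-9, -10 + 47) - 1*18091 = (192 - 9*(-2 - 9))/(4*(-2 - 9)) - 1*18091 = (¼)*(192 - 9*(-11))/(-11) - 18091 = (¼)*(-1/11)*(192 + 99) - 18091 = (¼)*(-1/11)*291 - 18091 = -291/44 - 18091 = -796295/44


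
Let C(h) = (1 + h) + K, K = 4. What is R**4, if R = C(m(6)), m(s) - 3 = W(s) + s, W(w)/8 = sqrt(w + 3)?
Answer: 2085136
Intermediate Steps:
W(w) = 8*sqrt(3 + w) (W(w) = 8*sqrt(w + 3) = 8*sqrt(3 + w))
m(s) = 3 + s + 8*sqrt(3 + s) (m(s) = 3 + (8*sqrt(3 + s) + s) = 3 + (s + 8*sqrt(3 + s)) = 3 + s + 8*sqrt(3 + s))
C(h) = 5 + h (C(h) = (1 + h) + 4 = 5 + h)
R = 38 (R = 5 + (3 + 6 + 8*sqrt(3 + 6)) = 5 + (3 + 6 + 8*sqrt(9)) = 5 + (3 + 6 + 8*3) = 5 + (3 + 6 + 24) = 5 + 33 = 38)
R**4 = 38**4 = 2085136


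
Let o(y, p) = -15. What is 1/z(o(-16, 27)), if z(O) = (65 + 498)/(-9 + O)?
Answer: -24/563 ≈ -0.042629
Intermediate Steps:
z(O) = 563/(-9 + O)
1/z(o(-16, 27)) = 1/(563/(-9 - 15)) = 1/(563/(-24)) = 1/(563*(-1/24)) = 1/(-563/24) = -24/563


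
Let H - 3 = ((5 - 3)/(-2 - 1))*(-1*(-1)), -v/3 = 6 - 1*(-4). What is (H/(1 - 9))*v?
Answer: 35/4 ≈ 8.7500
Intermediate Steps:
v = -30 (v = -3*(6 - 1*(-4)) = -3*(6 + 4) = -3*10 = -30)
H = 7/3 (H = 3 + ((5 - 3)/(-2 - 1))*(-1*(-1)) = 3 + (2/(-3))*1 = 3 + (2*(-1/3))*1 = 3 - 2/3*1 = 3 - 2/3 = 7/3 ≈ 2.3333)
(H/(1 - 9))*v = (7/(3*(1 - 9)))*(-30) = ((7/3)/(-8))*(-30) = ((7/3)*(-1/8))*(-30) = -7/24*(-30) = 35/4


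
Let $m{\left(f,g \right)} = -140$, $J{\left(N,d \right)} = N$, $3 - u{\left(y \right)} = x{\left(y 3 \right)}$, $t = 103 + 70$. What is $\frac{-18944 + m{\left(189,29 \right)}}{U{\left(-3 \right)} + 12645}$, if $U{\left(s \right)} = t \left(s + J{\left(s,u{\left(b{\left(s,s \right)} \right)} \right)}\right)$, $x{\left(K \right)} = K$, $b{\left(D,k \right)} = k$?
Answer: $- \frac{19084}{11607} \approx -1.6442$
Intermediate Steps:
$t = 173$
$u{\left(y \right)} = 3 - 3 y$ ($u{\left(y \right)} = 3 - y 3 = 3 - 3 y$)
$U{\left(s \right)} = 346 s$ ($U{\left(s \right)} = 173 \left(s + s\right) = 173 \cdot 2 s = 346 s$)
$\frac{-18944 + m{\left(189,29 \right)}}{U{\left(-3 \right)} + 12645} = \frac{-18944 - 140}{346 \left(-3\right) + 12645} = - \frac{19084}{-1038 + 12645} = - \frac{19084}{11607}$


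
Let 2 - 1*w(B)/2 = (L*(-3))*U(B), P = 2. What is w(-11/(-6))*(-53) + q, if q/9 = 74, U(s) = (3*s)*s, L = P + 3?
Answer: -31157/2 ≈ -15579.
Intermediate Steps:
L = 5 (L = 2 + 3 = 5)
U(s) = 3*s²
q = 666 (q = 9*74 = 666)
w(B) = 4 + 90*B² (w(B) = 4 - 2*5*(-3)*3*B² = 4 - (-30)*3*B² = 4 - (-90)*B² = 4 + 90*B²)
w(-11/(-6))*(-53) + q = (4 + 90*(-11/(-6))²)*(-53) + 666 = (4 + 90*(-11*(-⅙))²)*(-53) + 666 = (4 + 90*(11/6)²)*(-53) + 666 = (4 + 90*(121/36))*(-53) + 666 = (4 + 605/2)*(-53) + 666 = (613/2)*(-53) + 666 = -32489/2 + 666 = -31157/2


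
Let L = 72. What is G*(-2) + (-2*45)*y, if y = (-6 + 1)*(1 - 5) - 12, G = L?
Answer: -864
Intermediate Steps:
G = 72
y = 8 (y = -5*(-4) - 12 = 20 - 12 = 8)
G*(-2) + (-2*45)*y = 72*(-2) - 2*45*8 = -144 - 90*8 = -144 - 720 = -864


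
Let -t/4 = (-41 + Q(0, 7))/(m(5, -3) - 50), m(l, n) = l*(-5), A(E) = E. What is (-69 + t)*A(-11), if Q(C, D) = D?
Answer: 58421/75 ≈ 778.95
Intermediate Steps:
m(l, n) = -5*l
t = -136/75 (t = -4*(-41 + 7)/(-5*5 - 50) = -(-136)/(-25 - 50) = -(-136)/(-75) = -(-136)*(-1)/75 = -4*34/75 = -136/75 ≈ -1.8133)
(-69 + t)*A(-11) = (-69 - 136/75)*(-11) = -5311/75*(-11) = 58421/75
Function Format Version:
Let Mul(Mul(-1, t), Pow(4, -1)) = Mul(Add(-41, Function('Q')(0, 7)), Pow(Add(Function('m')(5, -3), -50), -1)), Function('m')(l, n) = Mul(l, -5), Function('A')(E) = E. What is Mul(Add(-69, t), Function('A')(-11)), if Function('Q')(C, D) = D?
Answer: Rational(58421, 75) ≈ 778.95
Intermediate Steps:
Function('m')(l, n) = Mul(-5, l)
t = Rational(-136, 75) (t = Mul(-4, Mul(Add(-41, 7), Pow(Add(Mul(-5, 5), -50), -1))) = Mul(-4, Mul(-34, Pow(Add(-25, -50), -1))) = Mul(-4, Mul(-34, Pow(-75, -1))) = Mul(-4, Mul(-34, Rational(-1, 75))) = Mul(-4, Rational(34, 75)) = Rational(-136, 75) ≈ -1.8133)
Mul(Add(-69, t), Function('A')(-11)) = Mul(Add(-69, Rational(-136, 75)), -11) = Mul(Rational(-5311, 75), -11) = Rational(58421, 75)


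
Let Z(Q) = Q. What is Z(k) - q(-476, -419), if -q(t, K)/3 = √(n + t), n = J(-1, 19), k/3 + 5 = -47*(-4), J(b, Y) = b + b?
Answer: 549 + 3*I*√478 ≈ 549.0 + 65.59*I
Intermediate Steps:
J(b, Y) = 2*b
k = 549 (k = -15 + 3*(-47*(-4)) = -15 + 3*188 = -15 + 564 = 549)
n = -2 (n = 2*(-1) = -2)
q(t, K) = -3*√(-2 + t)
Z(k) - q(-476, -419) = 549 - (-3)*√(-2 - 476) = 549 - (-3)*√(-478) = 549 - (-3)*I*√478 = 549 + 3*I*√478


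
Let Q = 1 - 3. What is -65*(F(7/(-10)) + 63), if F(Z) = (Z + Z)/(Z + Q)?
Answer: -111475/27 ≈ -4128.7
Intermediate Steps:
Q = -2
F(Z) = 2*Z/(-2 + Z) (F(Z) = (Z + Z)/(Z - 2) = (2*Z)/(-2 + Z) = 2*Z/(-2 + Z))
-65*(F(7/(-10)) + 63) = -65*(2*(7/(-10))/(-2 + 7/(-10)) + 63) = -65*(2*(7*(-⅒))/(-2 + 7*(-⅒)) + 63) = -65*(2*(-7/10)/(-2 - 7/10) + 63) = -65*(2*(-7/10)/(-27/10) + 63) = -65*(2*(-7/10)*(-10/27) + 63) = -65*(14/27 + 63) = -65*1715/27 = -111475/27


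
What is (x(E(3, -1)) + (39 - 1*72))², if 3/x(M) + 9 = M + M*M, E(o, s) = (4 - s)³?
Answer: 29980922500/27531009 ≈ 1089.0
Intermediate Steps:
x(M) = 3/(-9 + M + M²) (x(M) = 3/(-9 + (M + M*M)) = 3/(-9 + (M + M²)) = 3/(-9 + M + M²))
(x(E(3, -1)) + (39 - 1*72))² = (3/(-9 - (-4 - 1)³ + (-(-4 - 1)³)²) + (39 - 1*72))² = (3/(-9 - 1*(-5)³ + (-1*(-5)³)²) + (39 - 72))² = (3/(-9 - 1*(-125) + (-1*(-125))²) - 33)² = (3/(-9 + 125 + 125²) - 33)² = (3/(-9 + 125 + 15625) - 33)² = (3/15741 - 33)² = (3*(1/15741) - 33)² = (1/5247 - 33)² = (-173150/5247)² = 29980922500/27531009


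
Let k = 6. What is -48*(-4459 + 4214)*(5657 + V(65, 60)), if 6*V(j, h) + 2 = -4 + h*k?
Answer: 67220160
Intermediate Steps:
V(j, h) = -1 + h (V(j, h) = -1/3 + (-4 + h*6)/6 = -1/3 + (-4 + 6*h)/6 = -1/3 + (-2/3 + h) = -1 + h)
-48*(-4459 + 4214)*(5657 + V(65, 60)) = -48*(-4459 + 4214)*(5657 + (-1 + 60)) = -(-11760)*(5657 + 59) = -(-11760)*5716 = -48*(-1400420) = 67220160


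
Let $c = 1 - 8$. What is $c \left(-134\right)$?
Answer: $938$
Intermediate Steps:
$c = -7$ ($c = 1 - 8 = -7$)
$c \left(-134\right) = \left(-7\right) \left(-134\right) = 938$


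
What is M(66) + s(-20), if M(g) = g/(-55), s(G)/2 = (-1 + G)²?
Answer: 4404/5 ≈ 880.80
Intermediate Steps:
s(G) = 2*(-1 + G)²
M(g) = -g/55 (M(g) = g*(-1/55) = -g/55)
M(66) + s(-20) = -1/55*66 + 2*(-1 - 20)² = -6/5 + 2*(-21)² = -6/5 + 2*441 = -6/5 + 882 = 4404/5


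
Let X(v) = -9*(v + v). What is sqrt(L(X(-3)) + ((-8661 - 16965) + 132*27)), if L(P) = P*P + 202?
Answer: 16*I*sqrt(74) ≈ 137.64*I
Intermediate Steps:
X(v) = -18*v
L(P) = 202 + P**2 (L(P) = P**2 + 202 = 202 + P**2)
sqrt(L(X(-3)) + ((-8661 - 16965) + 132*27)) = sqrt((202 + (-18*(-3))**2) + ((-8661 - 16965) + 132*27)) = sqrt((202 + 54**2) + (-25626 + 3564)) = sqrt((202 + 2916) - 22062) = sqrt(3118 - 22062) = sqrt(-18944) = 16*I*sqrt(74)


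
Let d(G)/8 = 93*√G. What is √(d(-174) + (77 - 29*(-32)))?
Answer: √(1005 + 744*I*√174) ≈ 73.724 + 66.56*I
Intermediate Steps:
d(G) = 744*√G (d(G) = 8*(93*√G) = 744*√G)
√(d(-174) + (77 - 29*(-32))) = √(744*√(-174) + (77 - 29*(-32))) = √(744*(I*√174) + (77 + 928)) = √(744*I*√174 + 1005) = √(1005 + 744*I*√174)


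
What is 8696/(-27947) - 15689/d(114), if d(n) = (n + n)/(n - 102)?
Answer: -438625707/530993 ≈ -826.05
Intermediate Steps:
d(n) = 2*n/(-102 + n) (d(n) = (2*n)/(-102 + n) = 2*n/(-102 + n))
8696/(-27947) - 15689/d(114) = 8696/(-27947) - 15689/(2*114/(-102 + 114)) = 8696*(-1/27947) - 15689/(2*114/12) = -8696/27947 - 15689/(2*114*(1/12)) = -8696/27947 - 15689/19 = -438625707/530993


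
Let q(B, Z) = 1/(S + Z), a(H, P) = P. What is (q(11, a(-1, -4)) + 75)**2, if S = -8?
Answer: 808201/144 ≈ 5612.5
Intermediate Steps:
q(B, Z) = 1/(-8 + Z)
(q(11, a(-1, -4)) + 75)**2 = (1/(-8 - 4) + 75)**2 = (1/(-12) + 75)**2 = (-1/12 + 75)**2 = (899/12)**2 = 808201/144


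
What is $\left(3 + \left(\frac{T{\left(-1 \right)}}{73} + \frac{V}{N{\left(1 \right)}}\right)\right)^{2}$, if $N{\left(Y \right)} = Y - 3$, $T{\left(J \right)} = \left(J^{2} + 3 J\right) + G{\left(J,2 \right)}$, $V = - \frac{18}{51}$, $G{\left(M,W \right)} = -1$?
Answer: $\frac{15139881}{1540081} \approx 9.8306$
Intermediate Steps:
$V = - \frac{6}{17}$ ($V = \left(-18\right) \frac{1}{51} = - \frac{6}{17} \approx -0.35294$)
$T{\left(J \right)} = -1 + J^{2} + 3 J$ ($T{\left(J \right)} = \left(J^{2} + 3 J\right) - 1 = -1 + J^{2} + 3 J$)
$N{\left(Y \right)} = -3 + Y$
$\left(3 + \left(\frac{T{\left(-1 \right)}}{73} + \frac{V}{N{\left(1 \right)}}\right)\right)^{2} = \left(3 - \left(\frac{6}{17 \left(-3 + 1\right)} - \frac{-1 + \left(-1\right)^{2} + 3 \left(-1\right)}{73}\right)\right)^{2} = \left(3 + \left(\left(-1 + 1 - 3\right) \frac{1}{73} - \frac{6}{17 \left(-2\right)}\right)\right)^{2} = \left(3 - - \frac{168}{1241}\right)^{2} = \left(3 + \left(- \frac{3}{73} + \frac{3}{17}\right)\right)^{2} = \left(3 + \frac{168}{1241}\right)^{2} = \left(\frac{3891}{1241}\right)^{2} = \frac{15139881}{1540081}$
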